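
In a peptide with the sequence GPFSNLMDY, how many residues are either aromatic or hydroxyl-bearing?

3

Aromatic: F, W, Y. Hydroxyl-bearing: S, T, Y.
Aromatic residues here: F3, Y9 (2).
Hydroxyl-bearing residues here: S4, Y9 (2).
Y is in both groups, so the 1 Y residue must not be double-counted.
Total = 2 + 2 − 1 = 3.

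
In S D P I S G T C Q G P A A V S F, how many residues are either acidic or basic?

Acidic: D, E. Basic: H, K, R.
Acidic residues here: D2 (1).
Basic residues here: none (0).
The two groups share no amino acid, so total = 1 + 0 = 1.

1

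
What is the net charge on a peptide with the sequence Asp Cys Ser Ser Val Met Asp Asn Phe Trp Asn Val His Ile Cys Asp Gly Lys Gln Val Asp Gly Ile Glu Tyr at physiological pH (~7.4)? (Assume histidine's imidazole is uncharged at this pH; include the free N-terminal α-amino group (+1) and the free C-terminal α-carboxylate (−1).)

The side chains ionized at physiological pH are Lys/Arg (+1) and Asp/Glu (−1); with His treated as neutral, nothing else contributes.
Positive (K, R): Lys18 → +1.
Negative (D, E): Asp1, Asp7, Asp16, Asp21, Glu24 → −5.
The N-terminus (+1) and C-terminus (−1) cancel.
Net charge = (+1) + (−5) = −4.

-4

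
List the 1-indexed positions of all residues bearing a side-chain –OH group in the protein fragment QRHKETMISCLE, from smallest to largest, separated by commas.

6, 9

S, T, and Y are the three residues with a side-chain hydroxyl.
Matching residues: T6, S9.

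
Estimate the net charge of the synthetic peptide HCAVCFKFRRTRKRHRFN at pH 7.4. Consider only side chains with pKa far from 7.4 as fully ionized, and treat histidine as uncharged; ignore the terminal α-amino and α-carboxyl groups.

+7

At pH ~7.4 the Lys and Arg side chains are protonated (+1), the Asp and Glu side chains are deprotonated (−1), and with His taken as neutral all other side chains carry no charge.
Positive (K, R): K7, R9, R10, R12, K13, R14, R16 → +7.
Negative (D, E): none → −0.
Net charge = (+7) + (−0) = +7.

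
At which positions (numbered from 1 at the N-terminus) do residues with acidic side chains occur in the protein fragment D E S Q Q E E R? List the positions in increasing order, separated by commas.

1, 2, 6, 7

Only D (aspartate) and E (glutamate) carry a side-chain carboxylic acid.
Matching residues: D1, E2, E6, E7.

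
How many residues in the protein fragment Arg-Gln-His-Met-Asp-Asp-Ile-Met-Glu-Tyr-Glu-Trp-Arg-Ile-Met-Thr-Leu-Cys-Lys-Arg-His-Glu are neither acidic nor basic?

Acidic: D, E. Basic: K, R, H. All other residues are neither.
Matching residues: Gln2, Met4, Ile7, Met8, Tyr10, Trp12, Ile14, Met15, Thr16, Leu17, Cys18.

11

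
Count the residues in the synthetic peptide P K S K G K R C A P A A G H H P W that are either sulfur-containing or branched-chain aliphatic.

Sulfur-containing: C, M. Branched-chain aliphatic: I, L, V.
Sulfur-containing residues here: C8 (1).
Branched-chain aliphatic residues here: none (0).
The two groups share no amino acid, so total = 1 + 0 = 1.

1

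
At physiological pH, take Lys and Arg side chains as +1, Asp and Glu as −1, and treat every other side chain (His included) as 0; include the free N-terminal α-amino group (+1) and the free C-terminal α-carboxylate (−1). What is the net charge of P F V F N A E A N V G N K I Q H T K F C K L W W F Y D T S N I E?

Positive (K, R): K13, K18, K21 → +3.
Negative (D, E): E7, D27, E32 → −3.
The N-terminus (+1) and C-terminus (−1) cancel.
Net charge = (+3) + (−3) = 0.

0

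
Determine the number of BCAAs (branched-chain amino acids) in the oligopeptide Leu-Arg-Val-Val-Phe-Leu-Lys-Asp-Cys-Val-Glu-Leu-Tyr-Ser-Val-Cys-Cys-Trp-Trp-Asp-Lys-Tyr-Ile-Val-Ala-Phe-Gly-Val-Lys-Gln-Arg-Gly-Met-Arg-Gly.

V, L, and I make up the branched-chain aliphatic group.
Matching residues: Leu1, Val3, Val4, Leu6, Val10, Leu12, Val15, Ile23, Val24, Val28.

10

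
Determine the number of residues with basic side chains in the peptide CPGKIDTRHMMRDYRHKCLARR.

Lysine (K), arginine (R), and histidine (H) have basic, nitrogen-containing side chains.
Matching residues: K4, R8, H9, R12, R15, H16, K17, R21, R22.

9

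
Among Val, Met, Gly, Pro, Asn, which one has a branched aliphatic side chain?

Valine (V), leucine (L), and isoleucine (I) are the branched-chain amino acids.
Of the listed options, only Val belongs to this group.

Val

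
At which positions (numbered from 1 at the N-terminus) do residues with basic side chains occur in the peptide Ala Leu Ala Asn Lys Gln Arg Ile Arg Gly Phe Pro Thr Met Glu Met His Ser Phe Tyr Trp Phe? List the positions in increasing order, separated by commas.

5, 7, 9, 17

The basic amino acids are Lys (K), Arg (R), and His (H).
Matching residues: Lys5, Arg7, Arg9, His17.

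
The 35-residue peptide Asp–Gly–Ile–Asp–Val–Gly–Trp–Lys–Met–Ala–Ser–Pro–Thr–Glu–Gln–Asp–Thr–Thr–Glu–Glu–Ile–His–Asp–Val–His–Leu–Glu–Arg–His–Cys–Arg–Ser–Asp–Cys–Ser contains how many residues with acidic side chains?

9

Only D (aspartate) and E (glutamate) carry a side-chain carboxylic acid.
Matching residues: Asp1, Asp4, Glu14, Asp16, Glu19, Glu20, Asp23, Glu27, Asp33.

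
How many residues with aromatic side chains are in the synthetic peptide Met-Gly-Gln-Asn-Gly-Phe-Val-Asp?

1

F, W, and Y each carry an aromatic ring on the side chain.
Matching residues: Phe6.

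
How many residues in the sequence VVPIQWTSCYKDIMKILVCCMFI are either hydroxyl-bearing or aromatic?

Hydroxyl-bearing: S, T, Y. Aromatic: F, W, Y.
Hydroxyl-bearing residues here: T7, S8, Y10 (3).
Aromatic residues here: W6, Y10, F22 (3).
Y is in both groups, so the 1 Y residue must not be double-counted.
Total = 3 + 3 − 1 = 5.

5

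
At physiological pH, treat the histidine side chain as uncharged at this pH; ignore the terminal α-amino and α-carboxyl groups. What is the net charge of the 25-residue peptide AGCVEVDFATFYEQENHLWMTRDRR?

-2

At pH ~7.4 the Lys and Arg side chains are protonated (+1), the Asp and Glu side chains are deprotonated (−1), and with His taken as neutral all other side chains carry no charge.
Positive (K, R): R22, R24, R25 → +3.
Negative (D, E): E5, D7, E13, E15, D23 → −5.
Net charge = (+3) + (−5) = −2.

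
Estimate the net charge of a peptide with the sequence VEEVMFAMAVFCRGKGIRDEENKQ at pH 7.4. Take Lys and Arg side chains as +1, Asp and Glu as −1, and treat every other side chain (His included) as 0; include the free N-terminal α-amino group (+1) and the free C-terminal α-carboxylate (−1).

-1

Positive (K, R): R13, K15, R18, K23 → +4.
Negative (D, E): E2, E3, D19, E20, E21 → −5.
The N-terminus (+1) and C-terminus (−1) cancel.
Net charge = (+4) + (−5) = −1.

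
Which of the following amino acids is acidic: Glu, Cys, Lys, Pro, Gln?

Glu

Aspartate (D) and glutamate (E) have carboxylic-acid side chains and are the acidic amino acids.
Of the listed options, only Glu belongs to this group.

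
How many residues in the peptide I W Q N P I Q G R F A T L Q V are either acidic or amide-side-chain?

4

Acidic: D, E. Amide-side-chain: N, Q.
Acidic residues here: none (0).
Amide-side-chain residues here: Q3, N4, Q7, Q14 (4).
The two groups share no amino acid, so total = 0 + 4 = 4.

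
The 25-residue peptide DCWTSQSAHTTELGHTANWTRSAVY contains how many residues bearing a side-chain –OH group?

S, T, and Y are the three residues with a side-chain hydroxyl.
Matching residues: T4, S5, S7, T10, T11, T16, T20, S22, Y25.

9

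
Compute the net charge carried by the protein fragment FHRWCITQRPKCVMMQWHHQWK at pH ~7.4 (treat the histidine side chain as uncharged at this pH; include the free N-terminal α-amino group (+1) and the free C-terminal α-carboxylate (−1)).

+4

At pH ~7.4 the Lys and Arg side chains are protonated (+1), the Asp and Glu side chains are deprotonated (−1), and with His taken as neutral all other side chains carry no charge.
Positive (K, R): R3, R9, K11, K22 → +4.
Negative (D, E): none → −0.
The N-terminus (+1) and C-terminus (−1) cancel.
Net charge = (+4) + (−0) = +4.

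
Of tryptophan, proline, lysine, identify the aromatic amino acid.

tryptophan

Phenylalanine (F), tryptophan (W), and tyrosine (Y) have aromatic ring side chains.
Of the listed options, only tryptophan belongs to this group.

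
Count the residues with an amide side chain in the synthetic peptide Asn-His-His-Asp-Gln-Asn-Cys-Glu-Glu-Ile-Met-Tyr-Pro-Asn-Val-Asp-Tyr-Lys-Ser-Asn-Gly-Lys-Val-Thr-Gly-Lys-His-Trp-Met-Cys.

Asparagine (N) and glutamine (Q) have uncharged amide side chains.
Matching residues: Asn1, Gln5, Asn6, Asn14, Asn20.

5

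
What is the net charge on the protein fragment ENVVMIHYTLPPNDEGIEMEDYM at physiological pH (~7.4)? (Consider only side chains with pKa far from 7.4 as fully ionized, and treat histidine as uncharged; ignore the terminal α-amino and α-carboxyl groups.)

-6

Near pH 7.4, K and R contribute +1 each, D and E contribute −1 each, and every other side chain (His included, as stated) is uncharged.
Positive (K, R): none → +0.
Negative (D, E): E1, D14, E15, E18, E20, D21 → −6.
Net charge = (+0) + (−6) = −6.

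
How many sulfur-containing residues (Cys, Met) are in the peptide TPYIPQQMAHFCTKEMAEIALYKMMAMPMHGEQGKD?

Matching residues: M8, C12, M16, M24, M25, M27, M29.

7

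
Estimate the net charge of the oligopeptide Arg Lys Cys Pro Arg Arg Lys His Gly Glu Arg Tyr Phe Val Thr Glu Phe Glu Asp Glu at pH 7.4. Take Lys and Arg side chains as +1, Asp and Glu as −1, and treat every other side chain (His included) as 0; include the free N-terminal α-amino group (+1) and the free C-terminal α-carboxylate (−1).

+1

Positive (K, R): Arg1, Lys2, Arg5, Arg6, Lys7, Arg11 → +6.
Negative (D, E): Glu10, Glu16, Glu18, Asp19, Glu20 → −5.
The N-terminus (+1) and C-terminus (−1) cancel.
Net charge = (+6) + (−5) = +1.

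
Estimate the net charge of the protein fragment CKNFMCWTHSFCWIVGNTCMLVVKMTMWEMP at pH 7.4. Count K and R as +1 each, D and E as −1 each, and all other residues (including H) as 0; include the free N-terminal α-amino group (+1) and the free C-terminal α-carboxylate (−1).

Positive (K, R): K2, K24 → +2.
Negative (D, E): E29 → −1.
The N-terminus (+1) and C-terminus (−1) cancel.
Net charge = (+2) + (−1) = +1.

+1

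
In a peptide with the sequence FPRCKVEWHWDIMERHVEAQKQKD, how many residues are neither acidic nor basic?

12

Acidic: D, E. Basic: K, R, H. All other residues are neither.
Matching residues: F1, P2, C4, V6, W8, W10, I12, M13, V17, A19, Q20, Q22.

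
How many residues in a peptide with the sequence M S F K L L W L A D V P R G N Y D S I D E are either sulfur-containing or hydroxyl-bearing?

Sulfur-containing: C, M. Hydroxyl-bearing: S, T, Y.
Sulfur-containing residues here: M1 (1).
Hydroxyl-bearing residues here: S2, Y16, S18 (3).
The two groups share no amino acid, so total = 1 + 3 = 4.

4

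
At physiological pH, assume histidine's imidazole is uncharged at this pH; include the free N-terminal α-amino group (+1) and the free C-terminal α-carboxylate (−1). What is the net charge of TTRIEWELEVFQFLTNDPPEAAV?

Near pH 7.4, K and R contribute +1 each, D and E contribute −1 each, and every other side chain (His included, as stated) is uncharged.
Positive (K, R): R3 → +1.
Negative (D, E): E5, E7, E9, D17, E20 → −5.
The N-terminus (+1) and C-terminus (−1) cancel.
Net charge = (+1) + (−5) = −4.

-4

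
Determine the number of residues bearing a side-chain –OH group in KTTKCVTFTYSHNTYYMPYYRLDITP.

12

Serine (S), threonine (T), and tyrosine (Y) each carry a hydroxyl group on the side chain.
Matching residues: T2, T3, T7, T9, Y10, S11, T14, Y15, Y16, Y19, Y20, T25.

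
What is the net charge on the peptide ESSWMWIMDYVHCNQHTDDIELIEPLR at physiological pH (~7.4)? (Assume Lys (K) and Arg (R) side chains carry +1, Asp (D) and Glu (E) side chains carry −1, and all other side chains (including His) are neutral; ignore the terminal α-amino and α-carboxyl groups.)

-5

Positive (K, R): R27 → +1.
Negative (D, E): E1, D9, D18, D19, E21, E24 → −6.
Net charge = (+1) + (−6) = −5.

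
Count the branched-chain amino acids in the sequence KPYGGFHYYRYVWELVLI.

V, L, and I make up the branched-chain aliphatic group.
Matching residues: V12, L15, V16, L17, I18.

5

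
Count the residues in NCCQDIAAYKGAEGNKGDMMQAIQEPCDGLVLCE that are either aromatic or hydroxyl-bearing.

Aromatic: F, W, Y. Hydroxyl-bearing: S, T, Y.
Aromatic residues here: Y9 (1).
Hydroxyl-bearing residues here: Y9 (1).
Y is in both groups, so the 1 Y residue must not be double-counted.
Total = 1 + 1 − 1 = 1.

1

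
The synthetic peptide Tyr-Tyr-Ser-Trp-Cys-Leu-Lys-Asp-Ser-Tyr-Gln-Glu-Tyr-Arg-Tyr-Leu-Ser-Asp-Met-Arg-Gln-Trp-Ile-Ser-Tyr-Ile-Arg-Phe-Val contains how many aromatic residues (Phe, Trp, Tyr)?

9

Matching residues: Tyr1, Tyr2, Trp4, Tyr10, Tyr13, Tyr15, Trp22, Tyr25, Phe28.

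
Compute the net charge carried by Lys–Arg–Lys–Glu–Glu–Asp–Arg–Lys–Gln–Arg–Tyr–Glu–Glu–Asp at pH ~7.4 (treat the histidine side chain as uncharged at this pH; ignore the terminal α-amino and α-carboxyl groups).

0

Near pH 7.4, K and R contribute +1 each, D and E contribute −1 each, and every other side chain (His included, as stated) is uncharged.
Positive (K, R): Lys1, Arg2, Lys3, Arg7, Lys8, Arg10 → +6.
Negative (D, E): Glu4, Glu5, Asp6, Glu12, Glu13, Asp14 → −6.
Net charge = (+6) + (−6) = 0.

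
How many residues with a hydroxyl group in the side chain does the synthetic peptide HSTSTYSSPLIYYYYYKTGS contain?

14

The –OH-bearing residues are Ser, Thr (aliphatic alcohols), and Tyr (phenol).
Matching residues: S2, T3, S4, T5, Y6, S7, S8, Y12, Y13, Y14, Y15, Y16, T18, S20.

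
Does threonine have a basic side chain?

No

The basic amino acids are Lys (K), Arg (R), and His (H).
Threonine is not in this group.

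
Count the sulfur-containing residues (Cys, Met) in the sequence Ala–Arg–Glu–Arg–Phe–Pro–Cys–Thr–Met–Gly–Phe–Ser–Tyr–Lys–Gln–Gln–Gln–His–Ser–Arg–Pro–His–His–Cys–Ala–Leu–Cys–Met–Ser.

Matching residues: Cys7, Met9, Cys24, Cys27, Met28.

5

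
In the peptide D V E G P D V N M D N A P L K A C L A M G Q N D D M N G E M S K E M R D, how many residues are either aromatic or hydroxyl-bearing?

Aromatic: F, W, Y. Hydroxyl-bearing: S, T, Y.
Aromatic residues here: none (0).
Hydroxyl-bearing residues here: S31 (1).
(Y belongs to both groups, but none appear in this sequence.) Total = 0 + 1 = 1.

1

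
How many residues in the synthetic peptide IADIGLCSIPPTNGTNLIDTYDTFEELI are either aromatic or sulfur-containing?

Aromatic: F, W, Y. Sulfur-containing: C, M.
Aromatic residues here: Y21, F24 (2).
Sulfur-containing residues here: C7 (1).
The two groups share no amino acid, so total = 2 + 1 = 3.

3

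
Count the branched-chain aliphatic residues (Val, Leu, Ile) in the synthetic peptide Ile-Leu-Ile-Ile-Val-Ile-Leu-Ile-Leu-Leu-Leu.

11

Matching residues: Ile1, Leu2, Ile3, Ile4, Val5, Ile6, Leu7, Ile8, Leu9, Leu10, Leu11.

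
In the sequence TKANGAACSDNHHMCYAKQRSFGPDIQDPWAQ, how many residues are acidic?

The acidic residues are Asp (D) and Glu (E), whose side chains end in a carboxylate group.
Matching residues: D10, D25, D28.

3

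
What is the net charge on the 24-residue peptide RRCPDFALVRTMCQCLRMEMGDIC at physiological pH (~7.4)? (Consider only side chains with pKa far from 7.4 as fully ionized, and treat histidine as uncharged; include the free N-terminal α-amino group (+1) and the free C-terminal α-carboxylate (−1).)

+1

Near pH 7.4, K and R contribute +1 each, D and E contribute −1 each, and every other side chain (His included, as stated) is uncharged.
Positive (K, R): R1, R2, R10, R17 → +4.
Negative (D, E): D5, E19, D22 → −3.
The N-terminus (+1) and C-terminus (−1) cancel.
Net charge = (+4) + (−3) = +1.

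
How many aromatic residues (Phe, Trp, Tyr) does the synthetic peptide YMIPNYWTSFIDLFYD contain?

Matching residues: Y1, Y6, W7, F10, F14, Y15.

6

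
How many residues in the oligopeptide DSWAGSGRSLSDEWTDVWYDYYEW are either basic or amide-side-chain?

Basic: H, K, R. Amide-side-chain: N, Q.
Basic residues here: R8 (1).
Amide-side-chain residues here: none (0).
The two groups share no amino acid, so total = 1 + 0 = 1.

1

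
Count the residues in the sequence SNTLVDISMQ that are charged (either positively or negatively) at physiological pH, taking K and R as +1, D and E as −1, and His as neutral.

Charged side chains at pH ~7.4: K, R (positive); D, E (negative).
Matching residues: D6.

1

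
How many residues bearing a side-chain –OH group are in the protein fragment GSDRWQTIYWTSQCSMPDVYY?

The –OH-bearing residues are Ser, Thr (aliphatic alcohols), and Tyr (phenol).
Matching residues: S2, T7, Y9, T11, S12, S15, Y20, Y21.

8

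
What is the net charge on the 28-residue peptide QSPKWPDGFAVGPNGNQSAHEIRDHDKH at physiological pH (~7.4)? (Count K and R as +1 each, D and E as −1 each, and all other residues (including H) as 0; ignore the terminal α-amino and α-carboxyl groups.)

Positive (K, R): K4, R23, K27 → +3.
Negative (D, E): D7, E21, D24, D26 → −4.
Net charge = (+3) + (−4) = −1.

-1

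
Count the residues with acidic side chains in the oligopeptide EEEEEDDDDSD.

Aspartate (D) and glutamate (E) have carboxylic-acid side chains and are the acidic amino acids.
Matching residues: E1, E2, E3, E4, E5, D6, D7, D8, D9, D11.

10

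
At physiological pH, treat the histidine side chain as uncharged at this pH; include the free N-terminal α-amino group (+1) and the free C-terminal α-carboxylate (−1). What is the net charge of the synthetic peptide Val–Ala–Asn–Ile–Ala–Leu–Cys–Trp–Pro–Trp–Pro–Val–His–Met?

Near pH 7.4, K and R contribute +1 each, D and E contribute −1 each, and every other side chain (His included, as stated) is uncharged.
Positive (K, R): none → +0.
Negative (D, E): none → −0.
The N-terminus (+1) and C-terminus (−1) cancel.
Net charge = (+0) + (−0) = 0.

0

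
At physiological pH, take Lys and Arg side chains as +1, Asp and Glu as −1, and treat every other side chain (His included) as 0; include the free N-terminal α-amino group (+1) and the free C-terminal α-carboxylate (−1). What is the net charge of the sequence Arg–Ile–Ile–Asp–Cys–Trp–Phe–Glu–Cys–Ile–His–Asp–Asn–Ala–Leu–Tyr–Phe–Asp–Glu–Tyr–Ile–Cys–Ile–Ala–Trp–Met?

Positive (K, R): Arg1 → +1.
Negative (D, E): Asp4, Glu8, Asp12, Asp18, Glu19 → −5.
The N-terminus (+1) and C-terminus (−1) cancel.
Net charge = (+1) + (−5) = −4.

-4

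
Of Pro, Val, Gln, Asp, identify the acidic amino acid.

Asp

Aspartate (D) and glutamate (E) have carboxylic-acid side chains and are the acidic amino acids.
Of the listed options, only Asp belongs to this group.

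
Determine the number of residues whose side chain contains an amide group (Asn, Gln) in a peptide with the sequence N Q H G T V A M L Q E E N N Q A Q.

7

Matching residues: N1, Q2, Q10, N13, N14, Q15, Q17.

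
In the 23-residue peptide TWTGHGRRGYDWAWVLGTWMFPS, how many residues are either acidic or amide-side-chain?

1

Acidic: D, E. Amide-side-chain: N, Q.
Acidic residues here: D11 (1).
Amide-side-chain residues here: none (0).
The two groups share no amino acid, so total = 1 + 0 = 1.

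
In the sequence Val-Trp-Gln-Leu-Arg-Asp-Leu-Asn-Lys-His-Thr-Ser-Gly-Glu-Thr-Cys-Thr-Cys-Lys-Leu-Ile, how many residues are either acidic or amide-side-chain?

Acidic: D, E. Amide-side-chain: N, Q.
Acidic residues here: Asp6, Glu14 (2).
Amide-side-chain residues here: Gln3, Asn8 (2).
The two groups share no amino acid, so total = 2 + 2 = 4.

4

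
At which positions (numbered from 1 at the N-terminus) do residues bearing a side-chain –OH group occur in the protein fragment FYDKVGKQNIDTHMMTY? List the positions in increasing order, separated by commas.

S, T, and Y are the three residues with a side-chain hydroxyl.
Matching residues: Y2, T12, T16, Y17.

2, 12, 16, 17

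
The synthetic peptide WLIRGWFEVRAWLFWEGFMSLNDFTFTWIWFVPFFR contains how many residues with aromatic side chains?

Phenylalanine (F), tryptophan (W), and tyrosine (Y) have aromatic ring side chains.
Matching residues: W1, W6, F7, W12, F14, W15, F18, F24, F26, W28, W30, F31, F34, F35.

14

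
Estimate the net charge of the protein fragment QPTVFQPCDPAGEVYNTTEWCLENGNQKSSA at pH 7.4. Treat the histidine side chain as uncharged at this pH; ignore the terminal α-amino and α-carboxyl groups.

-3

Near pH 7.4, K and R contribute +1 each, D and E contribute −1 each, and every other side chain (His included, as stated) is uncharged.
Positive (K, R): K28 → +1.
Negative (D, E): D9, E13, E19, E23 → −4.
Net charge = (+1) + (−4) = −3.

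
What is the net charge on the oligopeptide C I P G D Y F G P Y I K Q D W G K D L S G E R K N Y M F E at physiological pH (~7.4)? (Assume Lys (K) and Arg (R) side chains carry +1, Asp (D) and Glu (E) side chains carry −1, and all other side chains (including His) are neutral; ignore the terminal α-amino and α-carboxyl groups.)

Positive (K, R): K12, K17, R23, K24 → +4.
Negative (D, E): D5, D14, D18, E22, E29 → −5.
Net charge = (+4) + (−5) = −1.

-1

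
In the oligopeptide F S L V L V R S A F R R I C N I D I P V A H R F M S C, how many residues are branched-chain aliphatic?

The BCAAs are Val, Leu, and Ile — aliphatic side chains with a branch point.
Matching residues: L3, V4, L5, V6, I13, I16, I18, V20.

8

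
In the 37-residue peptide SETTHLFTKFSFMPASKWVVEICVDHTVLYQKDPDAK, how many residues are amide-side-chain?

1

The amide-side-chain residues are Asn (N) and Gln (Q).
Matching residues: Q31.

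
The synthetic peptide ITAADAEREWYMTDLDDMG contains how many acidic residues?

6

The acidic residues are Asp (D) and Glu (E), whose side chains end in a carboxylate group.
Matching residues: D5, E7, E9, D14, D16, D17.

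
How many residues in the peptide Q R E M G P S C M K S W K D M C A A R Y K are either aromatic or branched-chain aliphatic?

2

Aromatic: F, W, Y. Branched-chain aliphatic: I, L, V.
Aromatic residues here: W12, Y20 (2).
Branched-chain aliphatic residues here: none (0).
The two groups share no amino acid, so total = 2 + 0 = 2.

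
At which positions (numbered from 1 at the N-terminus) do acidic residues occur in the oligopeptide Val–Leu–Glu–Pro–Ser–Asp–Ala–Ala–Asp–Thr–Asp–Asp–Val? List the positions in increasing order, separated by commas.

Only D (aspartate) and E (glutamate) carry a side-chain carboxylic acid.
Matching residues: Glu3, Asp6, Asp9, Asp11, Asp12.

3, 6, 9, 11, 12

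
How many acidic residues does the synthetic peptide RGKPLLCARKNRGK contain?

0

Only D (aspartate) and E (glutamate) carry a side-chain carboxylic acid.
None of the 14 residues belong to this group.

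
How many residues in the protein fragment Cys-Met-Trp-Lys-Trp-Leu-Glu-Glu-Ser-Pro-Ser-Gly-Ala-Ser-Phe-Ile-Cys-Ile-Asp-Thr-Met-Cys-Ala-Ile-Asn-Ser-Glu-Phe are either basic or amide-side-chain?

2

Basic: H, K, R. Amide-side-chain: N, Q.
Basic residues here: Lys4 (1).
Amide-side-chain residues here: Asn25 (1).
The two groups share no amino acid, so total = 1 + 1 = 2.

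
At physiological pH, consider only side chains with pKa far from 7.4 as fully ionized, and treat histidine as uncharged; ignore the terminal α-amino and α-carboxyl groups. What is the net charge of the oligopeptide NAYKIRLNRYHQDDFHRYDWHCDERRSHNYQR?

Near pH 7.4, K and R contribute +1 each, D and E contribute −1 each, and every other side chain (His included, as stated) is uncharged.
Positive (K, R): K4, R6, R9, R17, R25, R26, R32 → +7.
Negative (D, E): D13, D14, D19, D23, E24 → −5.
Net charge = (+7) + (−5) = +2.

+2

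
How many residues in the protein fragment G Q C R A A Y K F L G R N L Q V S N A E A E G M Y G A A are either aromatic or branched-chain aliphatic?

Aromatic: F, W, Y. Branched-chain aliphatic: I, L, V.
Aromatic residues here: Y7, F9, Y25 (3).
Branched-chain aliphatic residues here: L10, L14, V16 (3).
The two groups share no amino acid, so total = 3 + 3 = 6.

6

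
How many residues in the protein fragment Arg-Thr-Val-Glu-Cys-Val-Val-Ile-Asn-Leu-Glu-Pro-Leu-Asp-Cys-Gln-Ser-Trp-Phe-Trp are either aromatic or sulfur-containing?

5

Aromatic: F, W, Y. Sulfur-containing: C, M.
Aromatic residues here: Trp18, Phe19, Trp20 (3).
Sulfur-containing residues here: Cys5, Cys15 (2).
The two groups share no amino acid, so total = 3 + 2 = 5.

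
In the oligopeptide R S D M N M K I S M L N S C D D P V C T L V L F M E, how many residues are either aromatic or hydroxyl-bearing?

Aromatic: F, W, Y. Hydroxyl-bearing: S, T, Y.
Aromatic residues here: F24 (1).
Hydroxyl-bearing residues here: S2, S9, S13, T20 (4).
(Y belongs to both groups, but none appear in this sequence.) Total = 1 + 4 = 5.

5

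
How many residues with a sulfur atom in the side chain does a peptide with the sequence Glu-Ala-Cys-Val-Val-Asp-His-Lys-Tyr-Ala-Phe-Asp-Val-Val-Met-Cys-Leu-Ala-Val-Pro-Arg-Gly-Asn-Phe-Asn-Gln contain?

3

The sulfur-bearing residues are cysteine (–SH) and methionine (–S–CH₃).
Matching residues: Cys3, Met15, Cys16.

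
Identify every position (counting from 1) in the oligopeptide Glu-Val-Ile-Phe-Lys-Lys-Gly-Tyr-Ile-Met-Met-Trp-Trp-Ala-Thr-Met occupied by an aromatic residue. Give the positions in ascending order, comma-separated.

4, 8, 12, 13

Matching residues: Phe4, Tyr8, Trp12, Trp13.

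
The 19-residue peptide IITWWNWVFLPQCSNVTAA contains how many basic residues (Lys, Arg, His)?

0

None of the 19 residues belong to this group.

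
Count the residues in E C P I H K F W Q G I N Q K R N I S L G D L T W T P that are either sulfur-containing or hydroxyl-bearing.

Sulfur-containing: C, M. Hydroxyl-bearing: S, T, Y.
Sulfur-containing residues here: C2 (1).
Hydroxyl-bearing residues here: S18, T23, T25 (3).
The two groups share no amino acid, so total = 1 + 3 = 4.

4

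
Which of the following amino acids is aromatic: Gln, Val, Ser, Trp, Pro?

Trp

The aromatic amino acids are Phe (F, benzyl), Trp (W, indole), and Tyr (Y, phenol).
Of the listed options, only Trp belongs to this group.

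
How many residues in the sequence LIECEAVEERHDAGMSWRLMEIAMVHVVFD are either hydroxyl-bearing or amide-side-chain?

Hydroxyl-bearing: S, T, Y. Amide-side-chain: N, Q.
Hydroxyl-bearing residues here: S16 (1).
Amide-side-chain residues here: none (0).
The two groups share no amino acid, so total = 1 + 0 = 1.

1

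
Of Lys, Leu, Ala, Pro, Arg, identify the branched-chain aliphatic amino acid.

Leu

V, L, and I make up the branched-chain aliphatic group.
Of the listed options, only Leu belongs to this group.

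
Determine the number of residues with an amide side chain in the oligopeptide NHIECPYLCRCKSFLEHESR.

1

Asparagine (N) and glutamine (Q) have uncharged amide side chains.
Matching residues: N1.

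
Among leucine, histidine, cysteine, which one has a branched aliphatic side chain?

leucine

V, L, and I make up the branched-chain aliphatic group.
Of the listed options, only leucine belongs to this group.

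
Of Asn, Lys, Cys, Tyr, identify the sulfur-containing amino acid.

Cys

Cysteine (C, thiol) and methionine (M, thioether) are the two sulfur-containing amino acids.
Of the listed options, only Cys belongs to this group.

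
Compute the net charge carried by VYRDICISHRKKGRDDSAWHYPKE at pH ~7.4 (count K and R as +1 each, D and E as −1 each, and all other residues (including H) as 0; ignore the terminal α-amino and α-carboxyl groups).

+2

Positive (K, R): R3, R10, K11, K12, R14, K23 → +6.
Negative (D, E): D4, D15, D16, E24 → −4.
Net charge = (+6) + (−4) = +2.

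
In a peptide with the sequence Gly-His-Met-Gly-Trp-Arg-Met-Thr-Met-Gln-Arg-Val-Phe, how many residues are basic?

3

Lysine (K), arginine (R), and histidine (H) have basic, nitrogen-containing side chains.
Matching residues: His2, Arg6, Arg11.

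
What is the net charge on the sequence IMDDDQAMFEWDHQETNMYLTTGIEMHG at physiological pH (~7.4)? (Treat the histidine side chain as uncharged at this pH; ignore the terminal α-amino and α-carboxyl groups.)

-7

At pH ~7.4 the Lys and Arg side chains are protonated (+1), the Asp and Glu side chains are deprotonated (−1), and with His taken as neutral all other side chains carry no charge.
Positive (K, R): none → +0.
Negative (D, E): D3, D4, D5, E10, D12, E15, E25 → −7.
Net charge = (+0) + (−7) = −7.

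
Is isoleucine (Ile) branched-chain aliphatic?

Valine (V), leucine (L), and isoleucine (I) are the branched-chain amino acids.
Isoleucine is in this group.

Yes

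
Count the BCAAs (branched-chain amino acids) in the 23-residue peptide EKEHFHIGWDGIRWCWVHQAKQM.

The BCAAs are Val, Leu, and Ile — aliphatic side chains with a branch point.
Matching residues: I7, I12, V17.

3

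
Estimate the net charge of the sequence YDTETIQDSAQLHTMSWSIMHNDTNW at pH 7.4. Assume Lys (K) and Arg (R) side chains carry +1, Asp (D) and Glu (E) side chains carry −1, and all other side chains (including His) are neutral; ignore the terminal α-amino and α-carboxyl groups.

-4

Positive (K, R): none → +0.
Negative (D, E): D2, E4, D8, D23 → −4.
Net charge = (+0) + (−4) = −4.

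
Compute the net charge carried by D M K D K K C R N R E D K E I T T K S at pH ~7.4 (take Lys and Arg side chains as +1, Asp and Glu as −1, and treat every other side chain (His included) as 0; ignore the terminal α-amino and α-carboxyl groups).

+2

Positive (K, R): K3, K5, K6, R8, R10, K13, K18 → +7.
Negative (D, E): D1, D4, E11, D12, E14 → −5.
Net charge = (+7) + (−5) = +2.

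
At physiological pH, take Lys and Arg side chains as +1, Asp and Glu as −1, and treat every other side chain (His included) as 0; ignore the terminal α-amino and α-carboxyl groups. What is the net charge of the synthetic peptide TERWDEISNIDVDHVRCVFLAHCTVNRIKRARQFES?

0

Positive (K, R): R3, R16, R27, K29, R30, R32 → +6.
Negative (D, E): E2, D5, E6, D11, D13, E35 → −6.
Net charge = (+6) + (−6) = 0.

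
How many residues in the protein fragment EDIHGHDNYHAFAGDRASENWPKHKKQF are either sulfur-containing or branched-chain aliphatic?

Sulfur-containing: C, M. Branched-chain aliphatic: I, L, V.
Sulfur-containing residues here: none (0).
Branched-chain aliphatic residues here: I3 (1).
The two groups share no amino acid, so total = 0 + 1 = 1.

1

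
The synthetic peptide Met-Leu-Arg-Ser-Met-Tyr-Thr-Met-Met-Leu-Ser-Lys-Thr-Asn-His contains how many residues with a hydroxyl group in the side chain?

Serine (S), threonine (T), and tyrosine (Y) each carry a hydroxyl group on the side chain.
Matching residues: Ser4, Tyr6, Thr7, Ser11, Thr13.

5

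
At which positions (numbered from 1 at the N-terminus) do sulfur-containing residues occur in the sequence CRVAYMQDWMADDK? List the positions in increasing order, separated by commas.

The sulfur-bearing residues are cysteine (–SH) and methionine (–S–CH₃).
Matching residues: C1, M6, M10.

1, 6, 10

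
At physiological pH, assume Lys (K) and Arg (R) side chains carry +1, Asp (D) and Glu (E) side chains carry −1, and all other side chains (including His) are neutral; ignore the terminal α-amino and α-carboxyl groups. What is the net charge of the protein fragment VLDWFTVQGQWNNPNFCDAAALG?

Positive (K, R): none → +0.
Negative (D, E): D3, D18 → −2.
Net charge = (+0) + (−2) = −2.

-2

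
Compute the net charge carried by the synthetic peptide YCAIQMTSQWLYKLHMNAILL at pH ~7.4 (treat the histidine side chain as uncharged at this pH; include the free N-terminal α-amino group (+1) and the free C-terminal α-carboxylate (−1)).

The side chains ionized at physiological pH are Lys/Arg (+1) and Asp/Glu (−1); with His treated as neutral, nothing else contributes.
Positive (K, R): K13 → +1.
Negative (D, E): none → −0.
The N-terminus (+1) and C-terminus (−1) cancel.
Net charge = (+1) + (−0) = +1.

+1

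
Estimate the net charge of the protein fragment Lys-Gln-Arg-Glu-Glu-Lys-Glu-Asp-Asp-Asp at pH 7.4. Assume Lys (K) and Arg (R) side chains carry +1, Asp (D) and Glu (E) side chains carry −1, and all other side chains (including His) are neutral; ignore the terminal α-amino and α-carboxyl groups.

Positive (K, R): Lys1, Arg3, Lys6 → +3.
Negative (D, E): Glu4, Glu5, Glu7, Asp8, Asp9, Asp10 → −6.
Net charge = (+3) + (−6) = −3.

-3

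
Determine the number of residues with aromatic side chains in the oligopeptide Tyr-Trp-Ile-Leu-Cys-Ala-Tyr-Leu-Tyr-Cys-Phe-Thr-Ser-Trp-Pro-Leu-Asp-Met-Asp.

6

F, W, and Y each carry an aromatic ring on the side chain.
Matching residues: Tyr1, Trp2, Tyr7, Tyr9, Phe11, Trp14.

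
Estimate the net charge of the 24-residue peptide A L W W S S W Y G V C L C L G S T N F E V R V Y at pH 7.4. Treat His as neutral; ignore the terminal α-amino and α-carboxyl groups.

0

Near pH 7.4, K and R contribute +1 each, D and E contribute −1 each, and every other side chain (His included, as stated) is uncharged.
Positive (K, R): R22 → +1.
Negative (D, E): E20 → −1.
Net charge = (+1) + (−1) = 0.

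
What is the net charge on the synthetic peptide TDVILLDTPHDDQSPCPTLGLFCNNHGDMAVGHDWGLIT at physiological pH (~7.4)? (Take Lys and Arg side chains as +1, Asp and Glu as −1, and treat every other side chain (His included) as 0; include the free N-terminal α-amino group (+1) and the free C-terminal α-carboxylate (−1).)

Positive (K, R): none → +0.
Negative (D, E): D2, D7, D11, D12, D28, D34 → −6.
The N-terminus (+1) and C-terminus (−1) cancel.
Net charge = (+0) + (−6) = −6.

-6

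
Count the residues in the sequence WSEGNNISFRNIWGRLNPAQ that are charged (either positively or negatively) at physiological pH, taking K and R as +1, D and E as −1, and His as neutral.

3

Charged side chains at pH ~7.4: K, R (positive); D, E (negative).
Matching residues: E3, R10, R15.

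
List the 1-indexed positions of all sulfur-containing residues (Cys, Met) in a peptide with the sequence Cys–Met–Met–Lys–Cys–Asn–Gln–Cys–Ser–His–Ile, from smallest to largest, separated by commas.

1, 2, 3, 5, 8

Matching residues: Cys1, Met2, Met3, Cys5, Cys8.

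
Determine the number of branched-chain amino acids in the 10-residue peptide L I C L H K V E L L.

Valine (V), leucine (L), and isoleucine (I) are the branched-chain amino acids.
Matching residues: L1, I2, L4, V7, L9, L10.

6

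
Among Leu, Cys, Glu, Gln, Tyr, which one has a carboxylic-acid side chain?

Glu

Only D (aspartate) and E (glutamate) carry a side-chain carboxylic acid.
Of the listed options, only Glu belongs to this group.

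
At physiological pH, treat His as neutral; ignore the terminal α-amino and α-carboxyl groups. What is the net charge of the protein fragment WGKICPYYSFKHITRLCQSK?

The side chains ionized at physiological pH are Lys/Arg (+1) and Asp/Glu (−1); with His treated as neutral, nothing else contributes.
Positive (K, R): K3, K11, R15, K20 → +4.
Negative (D, E): none → −0.
Net charge = (+4) + (−0) = +4.

+4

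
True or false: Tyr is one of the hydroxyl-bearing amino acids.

S, T, and Y are the three residues with a side-chain hydroxyl.
Tyrosine is in this group.

True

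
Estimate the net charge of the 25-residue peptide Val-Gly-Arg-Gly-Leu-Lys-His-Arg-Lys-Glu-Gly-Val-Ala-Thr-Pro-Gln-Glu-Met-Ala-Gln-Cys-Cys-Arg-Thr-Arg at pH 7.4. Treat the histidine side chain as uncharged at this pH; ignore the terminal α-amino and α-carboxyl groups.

+4

The side chains ionized at physiological pH are Lys/Arg (+1) and Asp/Glu (−1); with His treated as neutral, nothing else contributes.
Positive (K, R): Arg3, Lys6, Arg8, Lys9, Arg23, Arg25 → +6.
Negative (D, E): Glu10, Glu17 → −2.
Net charge = (+6) + (−2) = +4.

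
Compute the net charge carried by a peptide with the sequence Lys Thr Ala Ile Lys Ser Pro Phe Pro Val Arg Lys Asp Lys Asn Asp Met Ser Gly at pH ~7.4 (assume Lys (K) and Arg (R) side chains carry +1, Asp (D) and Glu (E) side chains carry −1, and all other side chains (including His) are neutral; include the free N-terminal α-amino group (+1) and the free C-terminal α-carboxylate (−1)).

+3

Positive (K, R): Lys1, Lys5, Arg11, Lys12, Lys14 → +5.
Negative (D, E): Asp13, Asp16 → −2.
The N-terminus (+1) and C-terminus (−1) cancel.
Net charge = (+5) + (−2) = +3.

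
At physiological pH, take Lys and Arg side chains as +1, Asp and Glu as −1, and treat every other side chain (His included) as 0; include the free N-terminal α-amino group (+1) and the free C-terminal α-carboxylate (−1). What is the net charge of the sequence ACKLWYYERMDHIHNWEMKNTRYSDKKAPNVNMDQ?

Positive (K, R): K3, R9, K19, R22, K26, K27 → +6.
Negative (D, E): E8, D11, E17, D25, D34 → −5.
The N-terminus (+1) and C-terminus (−1) cancel.
Net charge = (+6) + (−5) = +1.

+1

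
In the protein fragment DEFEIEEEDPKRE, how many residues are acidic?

Aspartate (D) and glutamate (E) have carboxylic-acid side chains and are the acidic amino acids.
Matching residues: D1, E2, E4, E6, E7, E8, D9, E13.

8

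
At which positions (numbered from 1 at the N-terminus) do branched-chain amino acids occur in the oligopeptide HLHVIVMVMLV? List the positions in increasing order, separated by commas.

2, 4, 5, 6, 8, 10, 11

Valine (V), leucine (L), and isoleucine (I) are the branched-chain amino acids.
Matching residues: L2, V4, I5, V6, V8, L10, V11.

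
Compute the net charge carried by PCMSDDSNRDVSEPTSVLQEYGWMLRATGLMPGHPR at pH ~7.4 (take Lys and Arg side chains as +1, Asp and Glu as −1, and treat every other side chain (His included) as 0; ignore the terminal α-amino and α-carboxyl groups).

Positive (K, R): R9, R26, R36 → +3.
Negative (D, E): D5, D6, D10, E13, E20 → −5.
Net charge = (+3) + (−5) = −2.

-2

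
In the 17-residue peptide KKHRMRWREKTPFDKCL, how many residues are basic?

8

K, R, and H are the three residues with basic side chains (ε-amine, guanidinium, and imidazole respectively).
Matching residues: K1, K2, H3, R4, R6, R8, K10, K15.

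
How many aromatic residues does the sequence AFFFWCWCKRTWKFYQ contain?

8

Phenylalanine (F), tryptophan (W), and tyrosine (Y) have aromatic ring side chains.
Matching residues: F2, F3, F4, W5, W7, W12, F14, Y15.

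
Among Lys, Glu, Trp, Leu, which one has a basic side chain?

The basic amino acids are Lys (K), Arg (R), and His (H).
Of the listed options, only Lys belongs to this group.

Lys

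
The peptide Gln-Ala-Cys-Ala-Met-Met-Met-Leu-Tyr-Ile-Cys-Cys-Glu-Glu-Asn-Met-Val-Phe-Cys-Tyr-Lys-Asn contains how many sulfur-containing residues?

8

Only Cys (C) and Met (M) have a sulfur atom in the side chain.
Matching residues: Cys3, Met5, Met6, Met7, Cys11, Cys12, Met16, Cys19.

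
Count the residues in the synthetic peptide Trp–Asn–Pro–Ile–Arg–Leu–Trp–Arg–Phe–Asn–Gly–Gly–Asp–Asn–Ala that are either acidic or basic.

Acidic: D, E. Basic: H, K, R.
Acidic residues here: Asp13 (1).
Basic residues here: Arg5, Arg8 (2).
The two groups share no amino acid, so total = 1 + 2 = 3.

3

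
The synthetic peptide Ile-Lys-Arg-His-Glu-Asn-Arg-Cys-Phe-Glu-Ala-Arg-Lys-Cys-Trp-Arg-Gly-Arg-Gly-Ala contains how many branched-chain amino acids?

Valine (V), leucine (L), and isoleucine (I) are the branched-chain amino acids.
Matching residues: Ile1.

1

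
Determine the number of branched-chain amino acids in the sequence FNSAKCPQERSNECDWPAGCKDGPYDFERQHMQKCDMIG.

The BCAAs are Val, Leu, and Ile — aliphatic side chains with a branch point.
Matching residues: I38.

1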